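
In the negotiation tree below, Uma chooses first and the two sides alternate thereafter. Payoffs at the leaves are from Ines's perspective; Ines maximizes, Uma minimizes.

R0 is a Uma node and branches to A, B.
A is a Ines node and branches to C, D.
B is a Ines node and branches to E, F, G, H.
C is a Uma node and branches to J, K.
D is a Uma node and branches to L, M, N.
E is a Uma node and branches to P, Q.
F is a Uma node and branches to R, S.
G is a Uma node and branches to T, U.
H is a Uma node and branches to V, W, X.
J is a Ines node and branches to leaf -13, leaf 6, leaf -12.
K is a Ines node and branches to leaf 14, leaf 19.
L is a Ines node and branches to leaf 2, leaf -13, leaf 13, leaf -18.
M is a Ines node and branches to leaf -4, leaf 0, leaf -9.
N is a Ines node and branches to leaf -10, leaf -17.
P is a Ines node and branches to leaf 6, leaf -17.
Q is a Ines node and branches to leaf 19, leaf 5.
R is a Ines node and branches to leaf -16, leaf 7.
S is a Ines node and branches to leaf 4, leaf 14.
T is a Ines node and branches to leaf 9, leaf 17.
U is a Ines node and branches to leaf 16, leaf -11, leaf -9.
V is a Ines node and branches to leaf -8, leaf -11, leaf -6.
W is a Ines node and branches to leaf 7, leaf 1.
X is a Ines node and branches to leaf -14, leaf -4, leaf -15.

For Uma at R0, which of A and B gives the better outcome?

J (Ines): max(-13, 6, -12) = 6
K (Ines): max(14, 19) = 19
C (Uma): min(6, 19) = 6
L (Ines): max(2, -13, 13, -18) = 13
M (Ines): max(-4, 0, -9) = 0
N (Ines): max(-10, -17) = -10
D (Uma): min(13, 0, -10) = -10
A (Ines): max(6, -10) = 6
P (Ines): max(6, -17) = 6
Q (Ines): max(19, 5) = 19
E (Uma): min(6, 19) = 6
R (Ines): max(-16, 7) = 7
S (Ines): max(4, 14) = 14
F (Uma): min(7, 14) = 7
T (Ines): max(9, 17) = 17
U (Ines): max(16, -11, -9) = 16
G (Uma): min(17, 16) = 16
V (Ines): max(-8, -11, -6) = -6
W (Ines): max(7, 1) = 7
X (Ines): max(-14, -4, -15) = -4
H (Uma): min(-6, 7, -4) = -6
B (Ines): max(6, 7, 16, -6) = 16
Uma prefers the lower value; A=6, B=16. A is better since 6 < 16.

A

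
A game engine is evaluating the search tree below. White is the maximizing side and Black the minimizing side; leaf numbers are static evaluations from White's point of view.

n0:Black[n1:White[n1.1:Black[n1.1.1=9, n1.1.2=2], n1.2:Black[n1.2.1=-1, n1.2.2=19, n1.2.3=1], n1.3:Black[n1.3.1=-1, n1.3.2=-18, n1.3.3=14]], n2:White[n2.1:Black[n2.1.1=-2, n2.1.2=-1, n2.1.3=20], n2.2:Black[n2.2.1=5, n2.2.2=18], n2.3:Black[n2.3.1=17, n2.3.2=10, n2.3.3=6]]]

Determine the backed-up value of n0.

2

n1.1 (Black): min(9, 2) = 2
n1.2 (Black): min(-1, 19, 1) = -1
n1.3 (Black): min(-1, -18, 14) = -18
n1 (White): max(2, -1, -18) = 2
n2.1 (Black): min(-2, -1, 20) = -2
n2.2 (Black): min(5, 18) = 5
n2.3 (Black): min(17, 10, 6) = 6
n2 (White): max(-2, 5, 6) = 6
n0 (Black): min(2, 6) = 2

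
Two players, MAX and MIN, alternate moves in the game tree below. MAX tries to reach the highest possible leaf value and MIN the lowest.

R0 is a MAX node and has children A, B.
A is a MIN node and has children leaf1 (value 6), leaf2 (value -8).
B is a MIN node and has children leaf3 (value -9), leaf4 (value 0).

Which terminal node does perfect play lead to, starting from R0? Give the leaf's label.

leaf2

A (MIN): min(6, -8) = -8
B (MIN): min(-9, 0) = -9
R0 (MAX): max(-8, -9) = -8
At R0, MAX picks A (highest: -8).
At A, MIN picks leaf2 (lowest: -8).
Terminal value -8.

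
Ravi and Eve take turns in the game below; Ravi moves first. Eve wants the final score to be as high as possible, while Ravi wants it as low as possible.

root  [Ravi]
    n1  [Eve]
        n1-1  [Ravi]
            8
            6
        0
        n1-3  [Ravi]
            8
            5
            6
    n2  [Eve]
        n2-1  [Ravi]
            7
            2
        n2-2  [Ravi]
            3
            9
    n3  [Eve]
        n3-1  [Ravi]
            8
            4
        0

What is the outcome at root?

3

n1-1 (Ravi): min(8, 6) = 6
n1-3 (Ravi): min(8, 5, 6) = 5
n1 (Eve): max(6, 0, 5) = 6
n2-1 (Ravi): min(7, 2) = 2
n2-2 (Ravi): min(3, 9) = 3
n2 (Eve): max(2, 3) = 3
n3-1 (Ravi): min(8, 4) = 4
n3 (Eve): max(4, 0) = 4
root (Ravi): min(6, 3, 4) = 3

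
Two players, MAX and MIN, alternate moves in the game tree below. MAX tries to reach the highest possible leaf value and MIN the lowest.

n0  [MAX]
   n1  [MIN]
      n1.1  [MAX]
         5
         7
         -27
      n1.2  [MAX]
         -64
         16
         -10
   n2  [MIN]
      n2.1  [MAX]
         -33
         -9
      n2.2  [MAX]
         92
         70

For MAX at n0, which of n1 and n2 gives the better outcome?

n1

n1.1 (MAX): max(5, 7, -27) = 7
n1.2 (MAX): max(-64, 16, -10) = 16
n1 (MIN): min(7, 16) = 7
n2.1 (MAX): max(-33, -9) = -9
n2.2 (MAX): max(92, 70) = 92
n2 (MIN): min(-9, 92) = -9
MAX prefers the higher value; n1=7, n2=-9. n1 is better since 7 > -9.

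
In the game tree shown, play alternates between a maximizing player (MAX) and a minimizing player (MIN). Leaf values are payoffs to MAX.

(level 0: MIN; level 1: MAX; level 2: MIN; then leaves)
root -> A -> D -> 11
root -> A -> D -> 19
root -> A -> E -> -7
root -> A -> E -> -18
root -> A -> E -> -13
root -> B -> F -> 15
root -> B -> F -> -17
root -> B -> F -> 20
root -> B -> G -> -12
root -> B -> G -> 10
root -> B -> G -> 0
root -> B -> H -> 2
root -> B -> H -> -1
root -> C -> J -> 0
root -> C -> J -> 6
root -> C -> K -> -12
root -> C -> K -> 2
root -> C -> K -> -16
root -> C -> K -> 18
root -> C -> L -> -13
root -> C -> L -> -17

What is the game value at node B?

-1

F (MIN): min(15, -17, 20) = -17
G (MIN): min(-12, 10, 0) = -12
H (MIN): min(2, -1) = -1
B (MAX): max(-17, -12, -1) = -1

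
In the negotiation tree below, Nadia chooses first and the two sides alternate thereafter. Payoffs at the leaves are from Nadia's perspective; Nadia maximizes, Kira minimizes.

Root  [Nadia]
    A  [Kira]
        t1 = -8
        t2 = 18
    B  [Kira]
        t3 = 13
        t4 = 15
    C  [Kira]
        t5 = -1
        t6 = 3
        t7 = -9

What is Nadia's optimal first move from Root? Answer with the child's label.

A (Kira): min(-8, 18) = -8
B (Kira): min(13, 15) = 13
C (Kira): min(-1, 3, -9) = -9
Root (Nadia): max(-8, 13, -9) = 13
Nadia at Root wants the highest of {A=-8, B=13, C=-9}, so chooses B.

B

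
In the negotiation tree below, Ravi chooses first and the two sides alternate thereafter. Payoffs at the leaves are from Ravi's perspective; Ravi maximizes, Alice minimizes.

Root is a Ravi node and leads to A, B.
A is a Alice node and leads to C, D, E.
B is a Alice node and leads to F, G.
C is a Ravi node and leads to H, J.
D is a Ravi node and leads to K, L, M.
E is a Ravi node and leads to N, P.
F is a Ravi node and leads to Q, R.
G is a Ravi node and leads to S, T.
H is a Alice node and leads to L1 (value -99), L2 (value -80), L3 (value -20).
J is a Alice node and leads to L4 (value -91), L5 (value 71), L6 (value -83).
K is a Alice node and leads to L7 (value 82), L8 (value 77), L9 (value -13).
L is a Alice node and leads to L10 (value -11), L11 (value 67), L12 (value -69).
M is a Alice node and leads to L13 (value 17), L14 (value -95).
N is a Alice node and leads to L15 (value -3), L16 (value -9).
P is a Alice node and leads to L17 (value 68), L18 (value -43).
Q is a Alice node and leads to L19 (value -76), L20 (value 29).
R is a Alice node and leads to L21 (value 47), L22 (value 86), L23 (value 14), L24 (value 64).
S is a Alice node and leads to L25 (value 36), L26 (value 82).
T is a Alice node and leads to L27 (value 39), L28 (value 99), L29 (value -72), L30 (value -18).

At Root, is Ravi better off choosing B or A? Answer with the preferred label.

B

Q (Alice): min(-76, 29) = -76
R (Alice): min(47, 86, 14, 64) = 14
F (Ravi): max(-76, 14) = 14
S (Alice): min(36, 82) = 36
T (Alice): min(39, 99, -72, -18) = -72
G (Ravi): max(36, -72) = 36
B (Alice): min(14, 36) = 14
H (Alice): min(-99, -80, -20) = -99
J (Alice): min(-91, 71, -83) = -91
C (Ravi): max(-99, -91) = -91
K (Alice): min(82, 77, -13) = -13
L (Alice): min(-11, 67, -69) = -69
M (Alice): min(17, -95) = -95
D (Ravi): max(-13, -69, -95) = -13
N (Alice): min(-3, -9) = -9
P (Alice): min(68, -43) = -43
E (Ravi): max(-9, -43) = -9
A (Alice): min(-91, -13, -9) = -91
Ravi prefers the higher value; B=14, A=-91. B is better since 14 > -91.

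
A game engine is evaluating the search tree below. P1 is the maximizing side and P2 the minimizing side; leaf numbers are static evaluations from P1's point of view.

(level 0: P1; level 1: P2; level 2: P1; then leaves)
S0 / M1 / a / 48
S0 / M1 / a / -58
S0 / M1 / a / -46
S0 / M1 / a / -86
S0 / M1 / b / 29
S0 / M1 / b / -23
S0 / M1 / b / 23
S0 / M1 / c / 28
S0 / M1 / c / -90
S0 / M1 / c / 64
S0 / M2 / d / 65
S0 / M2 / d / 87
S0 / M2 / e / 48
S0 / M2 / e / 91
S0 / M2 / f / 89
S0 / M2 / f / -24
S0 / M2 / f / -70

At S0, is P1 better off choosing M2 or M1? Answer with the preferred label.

d (P1): max(65, 87) = 87
e (P1): max(48, 91) = 91
f (P1): max(89, -24, -70) = 89
M2 (P2): min(87, 91, 89) = 87
a (P1): max(48, -58, -46, -86) = 48
b (P1): max(29, -23, 23) = 29
c (P1): max(28, -90, 64) = 64
M1 (P2): min(48, 29, 64) = 29
P1 prefers the higher value; M2=87, M1=29. M2 is better since 87 > 29.

M2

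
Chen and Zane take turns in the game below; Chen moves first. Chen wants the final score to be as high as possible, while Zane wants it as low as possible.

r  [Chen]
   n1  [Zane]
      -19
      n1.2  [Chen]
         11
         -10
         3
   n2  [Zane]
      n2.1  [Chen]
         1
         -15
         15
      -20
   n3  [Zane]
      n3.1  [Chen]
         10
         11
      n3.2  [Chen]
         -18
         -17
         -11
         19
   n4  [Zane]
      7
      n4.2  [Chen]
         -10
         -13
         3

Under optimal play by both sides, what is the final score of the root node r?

11

n1.2 (Chen): max(11, -10, 3) = 11
n1 (Zane): min(-19, 11) = -19
n2.1 (Chen): max(1, -15, 15) = 15
n2 (Zane): min(15, -20) = -20
n3.1 (Chen): max(10, 11) = 11
n3.2 (Chen): max(-18, -17, -11, 19) = 19
n3 (Zane): min(11, 19) = 11
n4.2 (Chen): max(-10, -13, 3) = 3
n4 (Zane): min(7, 3) = 3
r (Chen): max(-19, -20, 11, 3) = 11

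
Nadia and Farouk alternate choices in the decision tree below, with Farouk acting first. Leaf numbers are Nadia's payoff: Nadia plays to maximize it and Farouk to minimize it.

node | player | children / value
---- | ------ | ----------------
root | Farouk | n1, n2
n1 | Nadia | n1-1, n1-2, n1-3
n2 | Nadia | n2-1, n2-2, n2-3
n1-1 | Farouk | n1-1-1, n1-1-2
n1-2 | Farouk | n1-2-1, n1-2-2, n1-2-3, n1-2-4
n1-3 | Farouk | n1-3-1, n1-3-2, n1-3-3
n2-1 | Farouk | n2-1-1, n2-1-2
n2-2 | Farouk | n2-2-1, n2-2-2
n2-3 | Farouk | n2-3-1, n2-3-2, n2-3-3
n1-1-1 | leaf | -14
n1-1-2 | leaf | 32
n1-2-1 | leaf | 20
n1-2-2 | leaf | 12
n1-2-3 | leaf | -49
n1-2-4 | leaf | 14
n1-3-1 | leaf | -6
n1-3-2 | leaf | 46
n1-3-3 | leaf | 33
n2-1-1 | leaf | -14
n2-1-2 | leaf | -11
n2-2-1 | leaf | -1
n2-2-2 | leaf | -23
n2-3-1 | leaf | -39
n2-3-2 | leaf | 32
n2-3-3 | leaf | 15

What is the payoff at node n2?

-14

n2-1 (Farouk): min(-14, -11) = -14
n2-2 (Farouk): min(-1, -23) = -23
n2-3 (Farouk): min(-39, 32, 15) = -39
n2 (Nadia): max(-14, -23, -39) = -14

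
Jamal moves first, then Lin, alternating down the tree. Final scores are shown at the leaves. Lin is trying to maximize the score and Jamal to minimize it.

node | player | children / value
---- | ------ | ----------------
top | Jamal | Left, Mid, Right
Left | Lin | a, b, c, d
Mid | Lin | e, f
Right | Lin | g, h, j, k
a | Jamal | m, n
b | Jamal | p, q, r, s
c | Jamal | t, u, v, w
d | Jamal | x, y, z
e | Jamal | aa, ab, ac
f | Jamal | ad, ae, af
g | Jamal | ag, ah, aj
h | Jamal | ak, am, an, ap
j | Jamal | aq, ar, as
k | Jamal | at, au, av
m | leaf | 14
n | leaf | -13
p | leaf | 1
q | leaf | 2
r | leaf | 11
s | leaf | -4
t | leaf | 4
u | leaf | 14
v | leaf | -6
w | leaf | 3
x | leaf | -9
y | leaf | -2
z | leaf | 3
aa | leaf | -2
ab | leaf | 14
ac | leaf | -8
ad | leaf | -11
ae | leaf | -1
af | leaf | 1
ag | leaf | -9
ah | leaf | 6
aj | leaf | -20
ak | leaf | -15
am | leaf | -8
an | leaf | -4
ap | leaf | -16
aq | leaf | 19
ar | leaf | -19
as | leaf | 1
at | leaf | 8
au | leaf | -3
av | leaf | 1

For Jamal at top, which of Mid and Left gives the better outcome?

Mid

e (Jamal): min(-2, 14, -8) = -8
f (Jamal): min(-11, -1, 1) = -11
Mid (Lin): max(-8, -11) = -8
a (Jamal): min(14, -13) = -13
b (Jamal): min(1, 2, 11, -4) = -4
c (Jamal): min(4, 14, -6, 3) = -6
d (Jamal): min(-9, -2, 3) = -9
Left (Lin): max(-13, -4, -6, -9) = -4
Jamal prefers the lower value; Mid=-8, Left=-4. Mid is better since -8 < -4.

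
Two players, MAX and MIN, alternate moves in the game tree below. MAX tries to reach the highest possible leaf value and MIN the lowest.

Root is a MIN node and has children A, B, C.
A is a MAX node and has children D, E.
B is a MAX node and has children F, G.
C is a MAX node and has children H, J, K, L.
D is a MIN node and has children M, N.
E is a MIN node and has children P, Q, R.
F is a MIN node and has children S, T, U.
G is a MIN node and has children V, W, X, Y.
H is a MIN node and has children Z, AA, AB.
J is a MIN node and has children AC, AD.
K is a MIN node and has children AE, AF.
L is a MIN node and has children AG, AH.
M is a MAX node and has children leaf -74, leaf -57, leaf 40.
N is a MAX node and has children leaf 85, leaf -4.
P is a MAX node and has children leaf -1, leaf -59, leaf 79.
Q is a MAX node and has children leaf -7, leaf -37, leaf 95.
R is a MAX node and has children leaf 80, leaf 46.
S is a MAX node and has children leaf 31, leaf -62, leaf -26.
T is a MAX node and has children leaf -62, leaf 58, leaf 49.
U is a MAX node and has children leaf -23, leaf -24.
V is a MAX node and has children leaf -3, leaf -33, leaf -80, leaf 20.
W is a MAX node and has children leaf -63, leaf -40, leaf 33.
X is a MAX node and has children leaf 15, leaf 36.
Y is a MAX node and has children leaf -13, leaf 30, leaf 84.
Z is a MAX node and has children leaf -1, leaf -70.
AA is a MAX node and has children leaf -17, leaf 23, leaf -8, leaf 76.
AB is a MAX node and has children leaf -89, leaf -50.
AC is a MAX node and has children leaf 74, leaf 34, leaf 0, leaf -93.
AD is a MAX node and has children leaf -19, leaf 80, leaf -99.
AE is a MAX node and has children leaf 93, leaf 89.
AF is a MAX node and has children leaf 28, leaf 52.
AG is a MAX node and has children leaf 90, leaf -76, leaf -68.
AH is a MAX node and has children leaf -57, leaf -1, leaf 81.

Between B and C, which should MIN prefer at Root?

S (MAX): max(31, -62, -26) = 31
T (MAX): max(-62, 58, 49) = 58
U (MAX): max(-23, -24) = -23
F (MIN): min(31, 58, -23) = -23
V (MAX): max(-3, -33, -80, 20) = 20
W (MAX): max(-63, -40, 33) = 33
X (MAX): max(15, 36) = 36
Y (MAX): max(-13, 30, 84) = 84
G (MIN): min(20, 33, 36, 84) = 20
B (MAX): max(-23, 20) = 20
Z (MAX): max(-1, -70) = -1
AA (MAX): max(-17, 23, -8, 76) = 76
AB (MAX): max(-89, -50) = -50
H (MIN): min(-1, 76, -50) = -50
AC (MAX): max(74, 34, 0, -93) = 74
AD (MAX): max(-19, 80, -99) = 80
J (MIN): min(74, 80) = 74
AE (MAX): max(93, 89) = 93
AF (MAX): max(28, 52) = 52
K (MIN): min(93, 52) = 52
AG (MAX): max(90, -76, -68) = 90
AH (MAX): max(-57, -1, 81) = 81
L (MIN): min(90, 81) = 81
C (MAX): max(-50, 74, 52, 81) = 81
MIN prefers the lower value; B=20, C=81. B is better since 20 < 81.

B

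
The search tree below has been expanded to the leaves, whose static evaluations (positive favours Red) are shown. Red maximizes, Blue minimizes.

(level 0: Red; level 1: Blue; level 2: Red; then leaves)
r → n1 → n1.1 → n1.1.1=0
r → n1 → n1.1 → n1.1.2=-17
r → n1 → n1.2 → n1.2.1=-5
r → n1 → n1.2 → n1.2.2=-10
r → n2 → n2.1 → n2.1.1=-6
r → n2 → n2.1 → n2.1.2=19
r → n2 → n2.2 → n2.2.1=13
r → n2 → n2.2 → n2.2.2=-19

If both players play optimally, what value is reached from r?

n1.1 (Red): max(0, -17) = 0
n1.2 (Red): max(-5, -10) = -5
n1 (Blue): min(0, -5) = -5
n2.1 (Red): max(-6, 19) = 19
n2.2 (Red): max(13, -19) = 13
n2 (Blue): min(19, 13) = 13
r (Red): max(-5, 13) = 13

13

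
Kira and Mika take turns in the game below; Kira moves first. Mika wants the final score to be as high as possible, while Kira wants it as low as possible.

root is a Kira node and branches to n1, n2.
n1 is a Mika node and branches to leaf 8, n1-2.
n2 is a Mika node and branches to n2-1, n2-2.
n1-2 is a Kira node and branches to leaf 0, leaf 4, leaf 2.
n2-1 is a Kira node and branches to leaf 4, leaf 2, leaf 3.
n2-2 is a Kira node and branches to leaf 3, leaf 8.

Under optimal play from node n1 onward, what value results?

n1-2 (Kira): min(0, 4, 2) = 0
n1 (Mika): max(8, 0) = 8

8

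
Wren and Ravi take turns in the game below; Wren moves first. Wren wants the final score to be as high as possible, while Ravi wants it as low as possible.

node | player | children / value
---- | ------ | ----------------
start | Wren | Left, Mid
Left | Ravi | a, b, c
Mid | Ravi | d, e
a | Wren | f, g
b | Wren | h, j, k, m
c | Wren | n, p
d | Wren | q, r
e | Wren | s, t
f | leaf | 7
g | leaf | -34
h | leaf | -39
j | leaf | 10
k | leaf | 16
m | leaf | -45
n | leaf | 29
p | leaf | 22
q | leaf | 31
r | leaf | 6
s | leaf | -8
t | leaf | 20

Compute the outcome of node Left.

a (Wren): max(7, -34) = 7
b (Wren): max(-39, 10, 16, -45) = 16
c (Wren): max(29, 22) = 29
Left (Ravi): min(7, 16, 29) = 7

7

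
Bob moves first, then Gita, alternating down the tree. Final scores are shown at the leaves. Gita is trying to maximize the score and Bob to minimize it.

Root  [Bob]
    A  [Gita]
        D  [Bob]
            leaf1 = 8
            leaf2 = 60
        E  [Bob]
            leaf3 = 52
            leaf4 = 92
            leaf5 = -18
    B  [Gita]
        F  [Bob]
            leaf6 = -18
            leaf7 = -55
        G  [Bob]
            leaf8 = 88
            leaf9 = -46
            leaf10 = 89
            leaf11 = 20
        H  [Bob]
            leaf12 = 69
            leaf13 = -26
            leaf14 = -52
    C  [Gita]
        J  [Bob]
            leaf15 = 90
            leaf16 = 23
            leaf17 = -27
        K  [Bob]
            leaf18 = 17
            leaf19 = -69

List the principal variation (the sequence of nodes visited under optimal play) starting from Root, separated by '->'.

Root -> B -> G -> leaf9

D (Bob): min(8, 60) = 8
E (Bob): min(52, 92, -18) = -18
A (Gita): max(8, -18) = 8
F (Bob): min(-18, -55) = -55
G (Bob): min(88, -46, 89, 20) = -46
H (Bob): min(69, -26, -52) = -52
B (Gita): max(-55, -46, -52) = -46
J (Bob): min(90, 23, -27) = -27
K (Bob): min(17, -69) = -69
C (Gita): max(-27, -69) = -27
Root (Bob): min(8, -46, -27) = -46
At Root, Bob picks B (lowest: -46).
At B, Gita picks G (highest: -46).
At G, Bob picks leaf9 (lowest: -46).
Terminal value -46.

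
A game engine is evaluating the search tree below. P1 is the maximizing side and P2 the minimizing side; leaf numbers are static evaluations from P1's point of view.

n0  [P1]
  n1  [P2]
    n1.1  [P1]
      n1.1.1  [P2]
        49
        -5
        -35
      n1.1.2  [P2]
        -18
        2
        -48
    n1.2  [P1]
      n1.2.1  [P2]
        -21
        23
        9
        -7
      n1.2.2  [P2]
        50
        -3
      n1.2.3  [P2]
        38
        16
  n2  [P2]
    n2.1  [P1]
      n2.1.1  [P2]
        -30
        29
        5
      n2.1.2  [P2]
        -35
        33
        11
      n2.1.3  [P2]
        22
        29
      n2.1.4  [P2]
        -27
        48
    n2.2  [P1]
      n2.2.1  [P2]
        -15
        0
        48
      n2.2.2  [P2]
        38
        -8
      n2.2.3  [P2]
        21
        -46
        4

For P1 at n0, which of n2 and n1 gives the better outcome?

n2.1.1 (P2): min(-30, 29, 5) = -30
n2.1.2 (P2): min(-35, 33, 11) = -35
n2.1.3 (P2): min(22, 29) = 22
n2.1.4 (P2): min(-27, 48) = -27
n2.1 (P1): max(-30, -35, 22, -27) = 22
n2.2.1 (P2): min(-15, 0, 48) = -15
n2.2.2 (P2): min(38, -8) = -8
n2.2.3 (P2): min(21, -46, 4) = -46
n2.2 (P1): max(-15, -8, -46) = -8
n2 (P2): min(22, -8) = -8
n1.1.1 (P2): min(49, -5, -35) = -35
n1.1.2 (P2): min(-18, 2, -48) = -48
n1.1 (P1): max(-35, -48) = -35
n1.2.1 (P2): min(-21, 23, 9, -7) = -21
n1.2.2 (P2): min(50, -3) = -3
n1.2.3 (P2): min(38, 16) = 16
n1.2 (P1): max(-21, -3, 16) = 16
n1 (P2): min(-35, 16) = -35
P1 prefers the higher value; n2=-8, n1=-35. n2 is better since -8 > -35.

n2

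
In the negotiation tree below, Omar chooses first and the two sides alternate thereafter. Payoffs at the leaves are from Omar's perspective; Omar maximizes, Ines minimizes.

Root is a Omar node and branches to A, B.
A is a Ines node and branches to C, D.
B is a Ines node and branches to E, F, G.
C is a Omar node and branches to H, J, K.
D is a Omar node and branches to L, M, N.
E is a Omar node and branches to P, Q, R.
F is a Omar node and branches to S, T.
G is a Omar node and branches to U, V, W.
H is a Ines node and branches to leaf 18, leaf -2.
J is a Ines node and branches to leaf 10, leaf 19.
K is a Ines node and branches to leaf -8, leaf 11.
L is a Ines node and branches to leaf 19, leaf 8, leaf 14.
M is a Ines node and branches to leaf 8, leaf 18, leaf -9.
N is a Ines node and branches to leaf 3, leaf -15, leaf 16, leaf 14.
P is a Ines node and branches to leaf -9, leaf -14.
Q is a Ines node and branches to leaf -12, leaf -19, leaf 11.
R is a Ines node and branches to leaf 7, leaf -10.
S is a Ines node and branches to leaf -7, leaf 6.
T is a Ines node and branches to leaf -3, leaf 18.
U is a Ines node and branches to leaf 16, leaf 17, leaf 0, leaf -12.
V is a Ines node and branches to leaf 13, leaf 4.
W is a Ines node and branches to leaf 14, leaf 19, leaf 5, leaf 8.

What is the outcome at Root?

H (Ines): min(18, -2) = -2
J (Ines): min(10, 19) = 10
K (Ines): min(-8, 11) = -8
C (Omar): max(-2, 10, -8) = 10
L (Ines): min(19, 8, 14) = 8
M (Ines): min(8, 18, -9) = -9
N (Ines): min(3, -15, 16, 14) = -15
D (Omar): max(8, -9, -15) = 8
A (Ines): min(10, 8) = 8
P (Ines): min(-9, -14) = -14
Q (Ines): min(-12, -19, 11) = -19
R (Ines): min(7, -10) = -10
E (Omar): max(-14, -19, -10) = -10
S (Ines): min(-7, 6) = -7
T (Ines): min(-3, 18) = -3
F (Omar): max(-7, -3) = -3
U (Ines): min(16, 17, 0, -12) = -12
V (Ines): min(13, 4) = 4
W (Ines): min(14, 19, 5, 8) = 5
G (Omar): max(-12, 4, 5) = 5
B (Ines): min(-10, -3, 5) = -10
Root (Omar): max(8, -10) = 8

8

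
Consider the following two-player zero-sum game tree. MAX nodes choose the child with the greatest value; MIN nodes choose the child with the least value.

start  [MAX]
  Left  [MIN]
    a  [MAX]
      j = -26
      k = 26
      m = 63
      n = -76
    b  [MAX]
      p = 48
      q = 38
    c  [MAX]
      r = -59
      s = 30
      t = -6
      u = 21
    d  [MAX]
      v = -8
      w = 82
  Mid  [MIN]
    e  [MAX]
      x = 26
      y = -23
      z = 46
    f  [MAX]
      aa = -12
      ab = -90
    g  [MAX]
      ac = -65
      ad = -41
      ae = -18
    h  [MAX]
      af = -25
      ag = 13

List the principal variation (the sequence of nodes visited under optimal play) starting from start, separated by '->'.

a (MAX): max(-26, 26, 63, -76) = 63
b (MAX): max(48, 38) = 48
c (MAX): max(-59, 30, -6, 21) = 30
d (MAX): max(-8, 82) = 82
Left (MIN): min(63, 48, 30, 82) = 30
e (MAX): max(26, -23, 46) = 46
f (MAX): max(-12, -90) = -12
g (MAX): max(-65, -41, -18) = -18
h (MAX): max(-25, 13) = 13
Mid (MIN): min(46, -12, -18, 13) = -18
start (MAX): max(30, -18) = 30
At start, MAX picks Left (highest: 30).
At Left, MIN picks c (lowest: 30).
At c, MAX picks s (highest: 30).
Terminal value 30.

start -> Left -> c -> s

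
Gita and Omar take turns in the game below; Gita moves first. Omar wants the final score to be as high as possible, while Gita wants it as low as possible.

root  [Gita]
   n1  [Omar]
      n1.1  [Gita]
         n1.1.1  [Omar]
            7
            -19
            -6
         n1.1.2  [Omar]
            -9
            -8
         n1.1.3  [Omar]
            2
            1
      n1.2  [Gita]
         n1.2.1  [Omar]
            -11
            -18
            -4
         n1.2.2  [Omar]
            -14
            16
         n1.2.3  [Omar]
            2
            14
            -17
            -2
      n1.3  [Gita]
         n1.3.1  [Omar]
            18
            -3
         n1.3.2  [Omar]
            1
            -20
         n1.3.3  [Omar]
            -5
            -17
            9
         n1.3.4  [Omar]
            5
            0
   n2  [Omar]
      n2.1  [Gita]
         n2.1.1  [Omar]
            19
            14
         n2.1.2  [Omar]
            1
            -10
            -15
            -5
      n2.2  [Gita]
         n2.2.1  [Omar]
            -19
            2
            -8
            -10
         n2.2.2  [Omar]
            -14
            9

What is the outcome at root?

1

n1.1.1 (Omar): max(7, -19, -6) = 7
n1.1.2 (Omar): max(-9, -8) = -8
n1.1.3 (Omar): max(2, 1) = 2
n1.1 (Gita): min(7, -8, 2) = -8
n1.2.1 (Omar): max(-11, -18, -4) = -4
n1.2.2 (Omar): max(-14, 16) = 16
n1.2.3 (Omar): max(2, 14, -17, -2) = 14
n1.2 (Gita): min(-4, 16, 14) = -4
n1.3.1 (Omar): max(18, -3) = 18
n1.3.2 (Omar): max(1, -20) = 1
n1.3.3 (Omar): max(-5, -17, 9) = 9
n1.3.4 (Omar): max(5, 0) = 5
n1.3 (Gita): min(18, 1, 9, 5) = 1
n1 (Omar): max(-8, -4, 1) = 1
n2.1.1 (Omar): max(19, 14) = 19
n2.1.2 (Omar): max(1, -10, -15, -5) = 1
n2.1 (Gita): min(19, 1) = 1
n2.2.1 (Omar): max(-19, 2, -8, -10) = 2
n2.2.2 (Omar): max(-14, 9) = 9
n2.2 (Gita): min(2, 9) = 2
n2 (Omar): max(1, 2) = 2
root (Gita): min(1, 2) = 1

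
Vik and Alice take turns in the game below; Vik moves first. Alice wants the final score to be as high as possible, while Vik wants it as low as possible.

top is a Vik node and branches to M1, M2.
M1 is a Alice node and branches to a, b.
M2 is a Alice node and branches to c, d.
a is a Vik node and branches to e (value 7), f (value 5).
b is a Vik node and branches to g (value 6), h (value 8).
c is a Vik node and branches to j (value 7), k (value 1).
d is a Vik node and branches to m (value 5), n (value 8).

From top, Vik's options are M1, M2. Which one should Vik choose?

a (Vik): min(7, 5) = 5
b (Vik): min(6, 8) = 6
M1 (Alice): max(5, 6) = 6
c (Vik): min(7, 1) = 1
d (Vik): min(5, 8) = 5
M2 (Alice): max(1, 5) = 5
top (Vik): min(6, 5) = 5
Vik at top wants the lowest of {M1=6, M2=5}, so chooses M2.

M2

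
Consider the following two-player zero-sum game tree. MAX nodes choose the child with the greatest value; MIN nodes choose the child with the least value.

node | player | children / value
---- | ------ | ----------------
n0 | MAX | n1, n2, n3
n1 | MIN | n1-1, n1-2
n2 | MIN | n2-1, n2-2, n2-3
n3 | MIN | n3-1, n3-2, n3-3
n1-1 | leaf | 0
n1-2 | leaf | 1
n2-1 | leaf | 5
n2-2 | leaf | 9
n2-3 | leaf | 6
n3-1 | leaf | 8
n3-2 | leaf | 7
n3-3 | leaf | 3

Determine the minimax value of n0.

n1 (MIN): min(0, 1) = 0
n2 (MIN): min(5, 9, 6) = 5
n3 (MIN): min(8, 7, 3) = 3
n0 (MAX): max(0, 5, 3) = 5

5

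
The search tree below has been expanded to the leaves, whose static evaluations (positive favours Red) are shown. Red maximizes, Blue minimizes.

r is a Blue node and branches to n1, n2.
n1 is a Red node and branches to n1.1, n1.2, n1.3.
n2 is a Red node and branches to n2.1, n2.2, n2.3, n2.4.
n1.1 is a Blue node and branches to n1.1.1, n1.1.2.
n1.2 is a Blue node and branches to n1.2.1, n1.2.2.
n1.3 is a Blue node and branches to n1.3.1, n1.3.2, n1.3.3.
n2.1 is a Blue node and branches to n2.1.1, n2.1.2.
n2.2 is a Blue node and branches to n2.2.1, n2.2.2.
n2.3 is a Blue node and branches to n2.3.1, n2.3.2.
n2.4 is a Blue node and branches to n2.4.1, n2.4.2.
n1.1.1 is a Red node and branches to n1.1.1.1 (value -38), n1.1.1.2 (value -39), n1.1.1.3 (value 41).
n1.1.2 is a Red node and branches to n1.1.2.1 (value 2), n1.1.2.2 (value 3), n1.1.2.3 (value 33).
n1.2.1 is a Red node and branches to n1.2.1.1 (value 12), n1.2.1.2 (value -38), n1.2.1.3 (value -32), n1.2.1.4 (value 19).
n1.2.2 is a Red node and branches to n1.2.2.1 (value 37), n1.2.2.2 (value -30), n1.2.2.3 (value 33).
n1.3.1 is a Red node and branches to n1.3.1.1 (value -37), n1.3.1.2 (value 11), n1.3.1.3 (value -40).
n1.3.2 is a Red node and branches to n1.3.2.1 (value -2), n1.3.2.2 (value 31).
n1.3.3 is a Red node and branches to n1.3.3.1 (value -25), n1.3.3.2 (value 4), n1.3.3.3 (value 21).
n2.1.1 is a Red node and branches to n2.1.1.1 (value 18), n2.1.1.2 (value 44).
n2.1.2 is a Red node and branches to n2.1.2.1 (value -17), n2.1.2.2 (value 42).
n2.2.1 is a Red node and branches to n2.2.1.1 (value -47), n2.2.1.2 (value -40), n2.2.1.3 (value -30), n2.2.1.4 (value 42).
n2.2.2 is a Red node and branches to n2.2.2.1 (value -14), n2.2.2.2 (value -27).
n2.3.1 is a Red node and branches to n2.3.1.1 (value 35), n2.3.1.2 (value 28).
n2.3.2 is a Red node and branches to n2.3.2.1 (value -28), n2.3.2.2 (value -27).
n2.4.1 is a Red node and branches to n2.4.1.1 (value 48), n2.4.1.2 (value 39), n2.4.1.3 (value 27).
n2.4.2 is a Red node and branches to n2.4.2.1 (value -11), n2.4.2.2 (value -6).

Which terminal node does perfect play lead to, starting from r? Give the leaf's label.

n1.1.1 (Red): max(-38, -39, 41) = 41
n1.1.2 (Red): max(2, 3, 33) = 33
n1.1 (Blue): min(41, 33) = 33
n1.2.1 (Red): max(12, -38, -32, 19) = 19
n1.2.2 (Red): max(37, -30, 33) = 37
n1.2 (Blue): min(19, 37) = 19
n1.3.1 (Red): max(-37, 11, -40) = 11
n1.3.2 (Red): max(-2, 31) = 31
n1.3.3 (Red): max(-25, 4, 21) = 21
n1.3 (Blue): min(11, 31, 21) = 11
n1 (Red): max(33, 19, 11) = 33
n2.1.1 (Red): max(18, 44) = 44
n2.1.2 (Red): max(-17, 42) = 42
n2.1 (Blue): min(44, 42) = 42
n2.2.1 (Red): max(-47, -40, -30, 42) = 42
n2.2.2 (Red): max(-14, -27) = -14
n2.2 (Blue): min(42, -14) = -14
n2.3.1 (Red): max(35, 28) = 35
n2.3.2 (Red): max(-28, -27) = -27
n2.3 (Blue): min(35, -27) = -27
n2.4.1 (Red): max(48, 39, 27) = 48
n2.4.2 (Red): max(-11, -6) = -6
n2.4 (Blue): min(48, -6) = -6
n2 (Red): max(42, -14, -27, -6) = 42
r (Blue): min(33, 42) = 33
At r, Blue picks n1 (lowest: 33).
At n1, Red picks n1.1 (highest: 33).
At n1.1, Blue picks n1.1.2 (lowest: 33).
At n1.1.2, Red picks n1.1.2.3 (highest: 33).
Terminal value 33.

n1.1.2.3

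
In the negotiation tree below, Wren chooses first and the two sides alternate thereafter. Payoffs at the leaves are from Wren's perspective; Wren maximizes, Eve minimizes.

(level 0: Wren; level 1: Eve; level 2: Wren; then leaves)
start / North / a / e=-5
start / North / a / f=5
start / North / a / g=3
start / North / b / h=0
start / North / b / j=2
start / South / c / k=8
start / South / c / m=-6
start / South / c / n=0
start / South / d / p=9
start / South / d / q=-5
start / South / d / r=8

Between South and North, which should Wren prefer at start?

South

c (Wren): max(8, -6, 0) = 8
d (Wren): max(9, -5, 8) = 9
South (Eve): min(8, 9) = 8
a (Wren): max(-5, 5, 3) = 5
b (Wren): max(0, 2) = 2
North (Eve): min(5, 2) = 2
Wren prefers the higher value; South=8, North=2. South is better since 8 > 2.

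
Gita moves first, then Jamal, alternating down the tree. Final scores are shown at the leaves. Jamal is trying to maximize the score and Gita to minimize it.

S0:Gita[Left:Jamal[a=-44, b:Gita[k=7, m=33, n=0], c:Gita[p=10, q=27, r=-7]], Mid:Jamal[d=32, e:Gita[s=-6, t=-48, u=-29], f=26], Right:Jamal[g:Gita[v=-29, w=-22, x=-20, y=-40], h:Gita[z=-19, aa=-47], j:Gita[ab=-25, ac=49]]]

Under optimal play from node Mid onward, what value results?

32

e (Gita): min(-6, -48, -29) = -48
Mid (Jamal): max(32, -48, 26) = 32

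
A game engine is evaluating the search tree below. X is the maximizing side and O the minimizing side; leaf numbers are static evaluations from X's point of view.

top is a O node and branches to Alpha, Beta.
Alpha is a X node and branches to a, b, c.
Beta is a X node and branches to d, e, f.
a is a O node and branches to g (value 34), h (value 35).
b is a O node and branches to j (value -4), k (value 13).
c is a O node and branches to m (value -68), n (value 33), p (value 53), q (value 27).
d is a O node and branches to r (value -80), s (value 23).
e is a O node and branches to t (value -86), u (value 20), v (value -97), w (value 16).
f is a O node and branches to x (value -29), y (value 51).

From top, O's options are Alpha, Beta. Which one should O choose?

Beta

a (O): min(34, 35) = 34
b (O): min(-4, 13) = -4
c (O): min(-68, 33, 53, 27) = -68
Alpha (X): max(34, -4, -68) = 34
d (O): min(-80, 23) = -80
e (O): min(-86, 20, -97, 16) = -97
f (O): min(-29, 51) = -29
Beta (X): max(-80, -97, -29) = -29
top (O): min(34, -29) = -29
O at top wants the lowest of {Alpha=34, Beta=-29}, so chooses Beta.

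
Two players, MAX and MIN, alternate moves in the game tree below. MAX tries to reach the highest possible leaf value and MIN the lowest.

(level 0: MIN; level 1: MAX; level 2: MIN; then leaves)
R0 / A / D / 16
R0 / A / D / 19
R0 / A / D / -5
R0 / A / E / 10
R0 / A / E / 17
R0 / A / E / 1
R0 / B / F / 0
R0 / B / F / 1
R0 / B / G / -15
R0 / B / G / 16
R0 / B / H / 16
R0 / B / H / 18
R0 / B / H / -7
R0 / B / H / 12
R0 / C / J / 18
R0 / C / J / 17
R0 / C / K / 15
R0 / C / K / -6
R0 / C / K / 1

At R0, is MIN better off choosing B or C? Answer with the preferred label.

F (MIN): min(0, 1) = 0
G (MIN): min(-15, 16) = -15
H (MIN): min(16, 18, -7, 12) = -7
B (MAX): max(0, -15, -7) = 0
J (MIN): min(18, 17) = 17
K (MIN): min(15, -6, 1) = -6
C (MAX): max(17, -6) = 17
MIN prefers the lower value; B=0, C=17. B is better since 0 < 17.

B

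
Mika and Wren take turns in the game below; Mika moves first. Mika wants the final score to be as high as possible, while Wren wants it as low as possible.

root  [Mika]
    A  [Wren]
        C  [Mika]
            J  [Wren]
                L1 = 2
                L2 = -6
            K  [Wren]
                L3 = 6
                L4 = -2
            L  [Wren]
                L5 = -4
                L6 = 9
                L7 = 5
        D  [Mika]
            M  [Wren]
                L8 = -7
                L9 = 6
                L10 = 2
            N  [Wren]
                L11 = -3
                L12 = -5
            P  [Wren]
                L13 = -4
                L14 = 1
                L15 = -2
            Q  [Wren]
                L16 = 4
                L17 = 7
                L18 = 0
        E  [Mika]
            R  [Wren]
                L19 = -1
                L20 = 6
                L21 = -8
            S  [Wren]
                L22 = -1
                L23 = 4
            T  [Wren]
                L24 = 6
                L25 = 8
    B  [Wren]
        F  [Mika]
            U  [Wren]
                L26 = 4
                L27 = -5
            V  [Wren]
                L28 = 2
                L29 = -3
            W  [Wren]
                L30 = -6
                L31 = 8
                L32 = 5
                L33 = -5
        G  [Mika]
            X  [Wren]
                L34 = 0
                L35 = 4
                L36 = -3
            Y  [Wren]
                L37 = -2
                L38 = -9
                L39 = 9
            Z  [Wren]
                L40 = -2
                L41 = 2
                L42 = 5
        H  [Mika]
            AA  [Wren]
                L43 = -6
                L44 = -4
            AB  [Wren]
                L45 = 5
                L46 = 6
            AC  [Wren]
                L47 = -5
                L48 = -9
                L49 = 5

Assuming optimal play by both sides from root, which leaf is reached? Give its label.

J (Wren): min(2, -6) = -6
K (Wren): min(6, -2) = -2
L (Wren): min(-4, 9, 5) = -4
C (Mika): max(-6, -2, -4) = -2
M (Wren): min(-7, 6, 2) = -7
N (Wren): min(-3, -5) = -5
P (Wren): min(-4, 1, -2) = -4
Q (Wren): min(4, 7, 0) = 0
D (Mika): max(-7, -5, -4, 0) = 0
R (Wren): min(-1, 6, -8) = -8
S (Wren): min(-1, 4) = -1
T (Wren): min(6, 8) = 6
E (Mika): max(-8, -1, 6) = 6
A (Wren): min(-2, 0, 6) = -2
U (Wren): min(4, -5) = -5
V (Wren): min(2, -3) = -3
W (Wren): min(-6, 8, 5, -5) = -6
F (Mika): max(-5, -3, -6) = -3
X (Wren): min(0, 4, -3) = -3
Y (Wren): min(-2, -9, 9) = -9
Z (Wren): min(-2, 2, 5) = -2
G (Mika): max(-3, -9, -2) = -2
AA (Wren): min(-6, -4) = -6
AB (Wren): min(5, 6) = 5
AC (Wren): min(-5, -9, 5) = -9
H (Mika): max(-6, 5, -9) = 5
B (Wren): min(-3, -2, 5) = -3
root (Mika): max(-2, -3) = -2
At root, Mika picks A (highest: -2).
At A, Wren picks C (lowest: -2).
At C, Mika picks K (highest: -2).
At K, Wren picks L4 (lowest: -2).
Terminal value -2.

L4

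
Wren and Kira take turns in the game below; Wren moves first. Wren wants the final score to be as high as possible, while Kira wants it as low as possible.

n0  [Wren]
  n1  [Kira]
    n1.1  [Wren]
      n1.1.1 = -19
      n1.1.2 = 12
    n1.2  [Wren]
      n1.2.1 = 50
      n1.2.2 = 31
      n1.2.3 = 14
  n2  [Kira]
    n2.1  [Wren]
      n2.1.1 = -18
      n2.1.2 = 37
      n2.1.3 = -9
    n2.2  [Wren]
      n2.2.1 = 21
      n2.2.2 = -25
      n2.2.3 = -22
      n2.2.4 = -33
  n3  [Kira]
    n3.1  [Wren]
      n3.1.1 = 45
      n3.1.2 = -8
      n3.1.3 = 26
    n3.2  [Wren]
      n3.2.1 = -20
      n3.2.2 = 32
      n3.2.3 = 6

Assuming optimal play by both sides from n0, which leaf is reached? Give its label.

n3.2.2

n1.1 (Wren): max(-19, 12) = 12
n1.2 (Wren): max(50, 31, 14) = 50
n1 (Kira): min(12, 50) = 12
n2.1 (Wren): max(-18, 37, -9) = 37
n2.2 (Wren): max(21, -25, -22, -33) = 21
n2 (Kira): min(37, 21) = 21
n3.1 (Wren): max(45, -8, 26) = 45
n3.2 (Wren): max(-20, 32, 6) = 32
n3 (Kira): min(45, 32) = 32
n0 (Wren): max(12, 21, 32) = 32
At n0, Wren picks n3 (highest: 32).
At n3, Kira picks n3.2 (lowest: 32).
At n3.2, Wren picks n3.2.2 (highest: 32).
Terminal value 32.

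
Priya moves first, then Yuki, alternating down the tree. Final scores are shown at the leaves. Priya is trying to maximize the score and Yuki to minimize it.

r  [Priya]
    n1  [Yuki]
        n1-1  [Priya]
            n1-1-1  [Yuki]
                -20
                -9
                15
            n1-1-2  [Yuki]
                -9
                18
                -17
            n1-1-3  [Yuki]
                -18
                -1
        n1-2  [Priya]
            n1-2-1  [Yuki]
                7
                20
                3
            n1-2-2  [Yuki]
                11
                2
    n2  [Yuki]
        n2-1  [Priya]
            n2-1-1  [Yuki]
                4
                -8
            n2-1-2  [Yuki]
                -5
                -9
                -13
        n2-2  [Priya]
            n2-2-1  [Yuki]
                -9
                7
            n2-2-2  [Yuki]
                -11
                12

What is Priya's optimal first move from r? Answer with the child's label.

n2

n1-1-1 (Yuki): min(-20, -9, 15) = -20
n1-1-2 (Yuki): min(-9, 18, -17) = -17
n1-1-3 (Yuki): min(-18, -1) = -18
n1-1 (Priya): max(-20, -17, -18) = -17
n1-2-1 (Yuki): min(7, 20, 3) = 3
n1-2-2 (Yuki): min(11, 2) = 2
n1-2 (Priya): max(3, 2) = 3
n1 (Yuki): min(-17, 3) = -17
n2-1-1 (Yuki): min(4, -8) = -8
n2-1-2 (Yuki): min(-5, -9, -13) = -13
n2-1 (Priya): max(-8, -13) = -8
n2-2-1 (Yuki): min(-9, 7) = -9
n2-2-2 (Yuki): min(-11, 12) = -11
n2-2 (Priya): max(-9, -11) = -9
n2 (Yuki): min(-8, -9) = -9
r (Priya): max(-17, -9) = -9
Priya at r wants the highest of {n1=-17, n2=-9}, so chooses n2.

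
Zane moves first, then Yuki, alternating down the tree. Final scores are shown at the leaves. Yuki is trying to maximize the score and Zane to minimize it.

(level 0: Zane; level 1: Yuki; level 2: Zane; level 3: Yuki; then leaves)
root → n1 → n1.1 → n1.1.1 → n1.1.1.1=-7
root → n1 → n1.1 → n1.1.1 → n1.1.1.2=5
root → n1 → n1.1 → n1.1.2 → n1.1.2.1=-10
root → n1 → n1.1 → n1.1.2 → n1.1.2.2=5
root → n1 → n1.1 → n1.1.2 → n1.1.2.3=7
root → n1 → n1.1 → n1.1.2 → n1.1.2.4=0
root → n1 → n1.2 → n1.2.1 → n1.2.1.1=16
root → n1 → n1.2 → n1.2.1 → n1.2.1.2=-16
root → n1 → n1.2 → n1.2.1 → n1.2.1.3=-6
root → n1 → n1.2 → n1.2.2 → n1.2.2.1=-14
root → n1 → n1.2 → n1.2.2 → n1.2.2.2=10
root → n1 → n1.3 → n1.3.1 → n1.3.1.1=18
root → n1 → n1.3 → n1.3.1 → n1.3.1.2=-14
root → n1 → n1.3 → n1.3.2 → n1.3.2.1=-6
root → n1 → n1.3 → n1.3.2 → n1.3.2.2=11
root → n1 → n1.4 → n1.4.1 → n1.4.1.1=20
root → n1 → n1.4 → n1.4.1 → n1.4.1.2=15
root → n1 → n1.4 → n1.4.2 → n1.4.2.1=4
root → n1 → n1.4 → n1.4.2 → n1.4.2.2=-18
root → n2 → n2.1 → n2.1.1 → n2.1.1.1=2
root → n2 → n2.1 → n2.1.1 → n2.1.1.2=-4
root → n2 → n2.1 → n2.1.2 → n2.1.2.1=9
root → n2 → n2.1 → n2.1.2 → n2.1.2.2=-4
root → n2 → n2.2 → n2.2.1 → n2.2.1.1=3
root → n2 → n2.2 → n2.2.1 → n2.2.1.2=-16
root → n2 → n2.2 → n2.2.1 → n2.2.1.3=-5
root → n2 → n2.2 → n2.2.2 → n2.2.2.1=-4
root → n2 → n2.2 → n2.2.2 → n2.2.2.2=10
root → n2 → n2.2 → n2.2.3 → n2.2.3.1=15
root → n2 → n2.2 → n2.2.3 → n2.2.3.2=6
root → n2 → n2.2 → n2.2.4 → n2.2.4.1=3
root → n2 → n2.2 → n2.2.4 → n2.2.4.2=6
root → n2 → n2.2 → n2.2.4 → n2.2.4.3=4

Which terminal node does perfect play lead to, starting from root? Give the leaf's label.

n1.1.1 (Yuki): max(-7, 5) = 5
n1.1.2 (Yuki): max(-10, 5, 7, 0) = 7
n1.1 (Zane): min(5, 7) = 5
n1.2.1 (Yuki): max(16, -16, -6) = 16
n1.2.2 (Yuki): max(-14, 10) = 10
n1.2 (Zane): min(16, 10) = 10
n1.3.1 (Yuki): max(18, -14) = 18
n1.3.2 (Yuki): max(-6, 11) = 11
n1.3 (Zane): min(18, 11) = 11
n1.4.1 (Yuki): max(20, 15) = 20
n1.4.2 (Yuki): max(4, -18) = 4
n1.4 (Zane): min(20, 4) = 4
n1 (Yuki): max(5, 10, 11, 4) = 11
n2.1.1 (Yuki): max(2, -4) = 2
n2.1.2 (Yuki): max(9, -4) = 9
n2.1 (Zane): min(2, 9) = 2
n2.2.1 (Yuki): max(3, -16, -5) = 3
n2.2.2 (Yuki): max(-4, 10) = 10
n2.2.3 (Yuki): max(15, 6) = 15
n2.2.4 (Yuki): max(3, 6, 4) = 6
n2.2 (Zane): min(3, 10, 15, 6) = 3
n2 (Yuki): max(2, 3) = 3
root (Zane): min(11, 3) = 3
At root, Zane picks n2 (lowest: 3).
At n2, Yuki picks n2.2 (highest: 3).
At n2.2, Zane picks n2.2.1 (lowest: 3).
At n2.2.1, Yuki picks n2.2.1.1 (highest: 3).
Terminal value 3.

n2.2.1.1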